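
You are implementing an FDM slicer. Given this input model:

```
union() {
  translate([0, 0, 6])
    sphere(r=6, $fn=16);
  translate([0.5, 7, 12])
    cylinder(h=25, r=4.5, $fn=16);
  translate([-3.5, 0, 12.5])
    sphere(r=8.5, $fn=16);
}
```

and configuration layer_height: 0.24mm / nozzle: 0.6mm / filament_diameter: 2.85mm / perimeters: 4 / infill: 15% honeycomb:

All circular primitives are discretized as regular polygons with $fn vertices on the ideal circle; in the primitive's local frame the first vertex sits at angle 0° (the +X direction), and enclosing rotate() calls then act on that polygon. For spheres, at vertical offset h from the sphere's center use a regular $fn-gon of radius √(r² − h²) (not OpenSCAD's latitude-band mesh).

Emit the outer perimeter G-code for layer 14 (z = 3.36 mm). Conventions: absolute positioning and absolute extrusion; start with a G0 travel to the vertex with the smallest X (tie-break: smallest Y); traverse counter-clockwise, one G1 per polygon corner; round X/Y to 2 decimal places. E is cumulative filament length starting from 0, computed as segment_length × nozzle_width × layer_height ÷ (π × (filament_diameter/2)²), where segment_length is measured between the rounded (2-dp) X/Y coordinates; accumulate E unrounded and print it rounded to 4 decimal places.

G0 X-5.39 Y0.00 Z3.36
G1 X-4.98 Y-2.06 E0.0474
G1 X-3.81 Y-3.81 E0.0949
G1 X-2.06 Y-4.98 E0.1424
G1 X0.00 Y-5.39 E0.1899
G1 X2.06 Y-4.98 E0.2373
G1 X3.81 Y-3.81 E0.2848
G1 X4.98 Y-2.06 E0.3323
G1 X5.39 Y0.00 E0.3797
G1 X4.98 Y2.06 E0.4271
G1 X3.81 Y3.81 E0.4746
G1 X2.06 Y4.98 E0.5222
G1 X0.00 Y5.39 E0.5696
G1 X-2.06 Y4.98 E0.6170
G1 X-3.81 Y3.81 E0.6645
G1 X-4.98 Y2.06 E0.7120
G1 X-5.39 Y0.00 E0.7594

At z = 3.36 mm: the r=6 sphere contributes a regular 16-gon of circumradius √(6²−2.64²) = 5.388; the cylinder at (0.5, 7) is absent (z outside [12, 37]); the sphere at (-3.5, 0) does not reach this height (|z−center|=9.140 > r=8.5); Combining (union): only the r=6 sphere is present, so the union is just that shape — 1 connected region. The outline is a single polygon with 16 vertices. Extrusion per mm of travel: 0.6 × 0.24 / (π × 1.425²) = 0.022573. Accumulating E over each segment gives final E = 0.7594.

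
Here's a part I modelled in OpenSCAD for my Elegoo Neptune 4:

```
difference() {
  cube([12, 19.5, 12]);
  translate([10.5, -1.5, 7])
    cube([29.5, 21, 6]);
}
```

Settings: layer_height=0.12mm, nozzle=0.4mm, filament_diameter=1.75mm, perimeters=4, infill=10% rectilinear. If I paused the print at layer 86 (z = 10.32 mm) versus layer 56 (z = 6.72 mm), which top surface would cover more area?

layer 56 (z = 6.72 mm)

Layer 86 (z = 10.32): the cube is present — its section is the full 12×19.5 rectangle (area 234.00 mm²); the cube at (10.5, -1.5) (footprint 29.5×21) is included at this height (area 619.50 mm²); After the difference (first − rest): starting from the 12×19.5 cube (234.00 mm²), the 29.5×21 cube at (10.5, -1.5) partially overlaps it — only the 29.25 mm² overlap (of its 619.50 mm²) is removed, clipping the outline — area = 204.75 mm². So its area = 204.75 mm². Layer 56 (z = 6.72): the cube (footprint 12×19.5) is included at this height (area 234.00 mm²); the cube at (10.5, -1.5) is not intersected at this z (z outside [7, 13]); After the difference (first − rest): none of the subtracted shapes is present at this height, so the 12×19.5 cube is unchanged — area = 234.00 mm². So its area = 234.00 mm². Layer 56 is larger (234.00 vs 204.75 mm²).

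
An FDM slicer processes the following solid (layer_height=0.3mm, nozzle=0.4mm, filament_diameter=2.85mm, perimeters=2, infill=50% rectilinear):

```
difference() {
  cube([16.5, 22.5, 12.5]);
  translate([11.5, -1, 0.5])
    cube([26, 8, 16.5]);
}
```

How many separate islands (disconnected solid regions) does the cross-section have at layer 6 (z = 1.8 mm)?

1

At z = 1.8 mm: the cube (footprint 16.5×22.5) is included at this height; the cube at (11.5, -1) is present — its section is the full 26×8 rectangle; Subtracting the remaining from the first: starting from the 16.5×22.5 cube, the 26×8 cube at (11.5, -1) partially overlaps it — only the 35.00 mm² overlap (of its 208.00 mm²) is removed, clipping the outline — 1 connected region. Overall, the cross-section is a single solid region. Island count = 1.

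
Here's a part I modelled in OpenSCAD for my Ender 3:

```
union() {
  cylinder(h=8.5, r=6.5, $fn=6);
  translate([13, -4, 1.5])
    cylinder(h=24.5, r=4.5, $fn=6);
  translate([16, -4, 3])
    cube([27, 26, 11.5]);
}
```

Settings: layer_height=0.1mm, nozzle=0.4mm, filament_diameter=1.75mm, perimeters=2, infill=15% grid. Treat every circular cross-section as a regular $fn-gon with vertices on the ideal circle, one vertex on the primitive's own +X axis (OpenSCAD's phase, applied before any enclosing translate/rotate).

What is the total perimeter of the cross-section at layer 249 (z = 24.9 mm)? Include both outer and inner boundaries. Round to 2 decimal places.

At z = 24.9 mm: the cylinder is not intersected at this z (z outside [0, 8.5]); the cylinder at (13, -4): section is a regular 6-gon, circumradius r=4.5 (perimeter = 2·6·4.500·sin(180°/6) = 27.00 mm); the cube at (16, -4) is absent (z outside [3, 14.5]); Taking the union: only the r=4.5 cylinder at (13, -4) is present, so the union is just that shape — boundary = 27.00 mm. Overall, the cross-section is a single solid region. Total boundary length (outer) = 27.00 mm.

27.00 mm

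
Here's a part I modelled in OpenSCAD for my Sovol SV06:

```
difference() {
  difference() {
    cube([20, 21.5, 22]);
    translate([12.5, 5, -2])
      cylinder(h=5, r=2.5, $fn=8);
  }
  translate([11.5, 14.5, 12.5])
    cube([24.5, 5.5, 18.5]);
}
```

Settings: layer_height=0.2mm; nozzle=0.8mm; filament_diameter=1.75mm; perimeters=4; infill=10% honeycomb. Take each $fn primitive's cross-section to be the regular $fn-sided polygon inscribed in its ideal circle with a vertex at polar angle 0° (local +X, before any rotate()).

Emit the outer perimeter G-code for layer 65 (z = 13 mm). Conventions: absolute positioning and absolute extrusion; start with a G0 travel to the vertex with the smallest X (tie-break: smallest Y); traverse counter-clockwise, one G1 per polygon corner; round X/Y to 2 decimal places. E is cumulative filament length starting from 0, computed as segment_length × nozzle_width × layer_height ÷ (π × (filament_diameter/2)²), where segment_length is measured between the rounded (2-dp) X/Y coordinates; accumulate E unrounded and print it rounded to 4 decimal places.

At z = 13 mm: the 20×21.5 cube contributes its full rectangle; the cylinder at (12.5, 5) is absent (z outside [-2, 3]); Subtracting the remaining from the first: none of the subtracted shapes is present at this height, so the 20×21.5 cube is unchanged — 1 connected region; the 24.5×5.5 cube at (11.5, 14.5) contributes its full rectangle; After the difference (first − rest): starting from that combined region, the 24.5×5.5 cube at (11.5, 14.5) partially overlaps it — only the 46.75 mm² overlap (of its 134.75 mm²) is removed, clipping the outline — 1 connected region. The outline is a single polygon with 8 vertices. Extrusion per mm of travel: 0.8 × 0.2 / (π × 0.875²) = 0.066520. Accumulating E over each segment gives final E = 6.6520.

G0 X0.00 Y0.00 Z13.00
G1 X20.00 Y0.00 E1.3304
G1 X20.00 Y14.50 E2.2949
G1 X11.50 Y14.50 E2.8604
G1 X11.50 Y20.00 E3.2262
G1 X20.00 Y20.00 E3.7917
G1 X20.00 Y21.50 E3.8914
G1 X0.00 Y21.50 E5.2218
G1 X0.00 Y0.00 E6.6520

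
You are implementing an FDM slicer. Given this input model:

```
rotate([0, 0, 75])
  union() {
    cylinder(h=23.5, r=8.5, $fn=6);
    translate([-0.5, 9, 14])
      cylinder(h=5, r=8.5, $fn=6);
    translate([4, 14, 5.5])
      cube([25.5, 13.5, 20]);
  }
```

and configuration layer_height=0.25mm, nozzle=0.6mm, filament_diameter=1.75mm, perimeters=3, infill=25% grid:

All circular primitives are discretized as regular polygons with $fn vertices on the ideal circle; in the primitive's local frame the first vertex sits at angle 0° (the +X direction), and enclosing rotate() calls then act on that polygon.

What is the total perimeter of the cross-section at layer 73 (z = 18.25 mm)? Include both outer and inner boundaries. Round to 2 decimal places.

At z = 18.25 mm: the r=8.5 cylinder contributes a regular 6-gon of circumradius 8.5 (perimeter = 2·6·8.500·sin(180°/6) = 51.00 mm); the r=8.5 cylinder at (-0.5, 9) contributes a regular 6-gon of circumradius 8.5 (perimeter = 2·6·8.500·sin(180°/6) = 51.00 mm); the cube at (4, 14) (footprint 25.5×13.5) is included at this height (perimeter 78.00 mm); Combining (union): the regions partially overlap (shared area 58.95 mm²), so the edge portions inside another operand are dropped and the merged outline is re-measured after clipping — boundary = 144.52 mm; (whole slice rotated 75° about Z — lengths, areas and connectivity unchanged). Overall, the cross-section is a single solid region. Total boundary length (outer) = 144.52 mm.

144.52 mm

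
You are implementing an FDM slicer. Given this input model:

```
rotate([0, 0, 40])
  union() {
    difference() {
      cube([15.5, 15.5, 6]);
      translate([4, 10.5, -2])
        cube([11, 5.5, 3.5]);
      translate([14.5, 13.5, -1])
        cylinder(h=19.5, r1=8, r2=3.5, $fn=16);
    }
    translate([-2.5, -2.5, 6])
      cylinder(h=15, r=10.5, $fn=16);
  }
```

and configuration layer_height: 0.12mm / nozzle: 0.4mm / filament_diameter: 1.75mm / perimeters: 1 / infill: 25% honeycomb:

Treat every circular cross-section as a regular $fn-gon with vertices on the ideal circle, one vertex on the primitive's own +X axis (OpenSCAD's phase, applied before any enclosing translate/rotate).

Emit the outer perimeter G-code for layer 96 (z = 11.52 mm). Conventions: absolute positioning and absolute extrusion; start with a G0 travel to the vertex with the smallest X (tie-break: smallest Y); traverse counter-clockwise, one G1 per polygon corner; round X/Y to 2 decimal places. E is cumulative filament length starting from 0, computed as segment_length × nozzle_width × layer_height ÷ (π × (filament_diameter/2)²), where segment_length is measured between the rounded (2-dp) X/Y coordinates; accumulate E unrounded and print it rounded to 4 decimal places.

At z = 11.52 mm: the cube is not intersected at this z (z outside [0, 6]); the cube at (4, 10.5) is not intersected at this z (z outside [-2, 1.5]); the cone at (14.5, 13.5) contributes a regular 16-gon of circumradius 5.111 (interpolated between r1=8 and r2=3.5 at t=0.642); Subtracting the remaining from the first: the first operand is absent here, so nothing remains; the cylinder at (-2.5, -2.5): section is a regular 16-gon, circumradius r=10.5; Taking the union: only the r=10.5 cylinder at (-2.5, -2.5) is present, so the union is just that shape — 1 connected region; (whole slice rotated 40° about Z — lengths, areas and connectivity unchanged). The outline is a single polygon with 16 vertices. Extrusion per mm of travel: 0.4 × 0.12 / (π × 0.875²) = 0.019956. Accumulating E over each segment gives final E = 1.3083.

G0 X-10.77 Y-2.61 Z11.52
G1 X-10.32 Y-6.68 E0.0817
G1 X-8.35 Y-10.27 E0.1634
G1 X-5.16 Y-12.84 E0.2452
G1 X-1.22 Y-13.98 E0.3270
G1 X2.85 Y-13.54 E0.4087
G1 X6.44 Y-11.57 E0.4905
G1 X9.01 Y-8.37 E0.5724
G1 X10.15 Y-4.44 E0.6540
G1 X9.71 Y-0.36 E0.7359
G1 X7.74 Y3.23 E0.8176
G1 X4.54 Y5.79 E0.8994
G1 X0.61 Y6.94 E0.9811
G1 X-3.47 Y6.49 E1.0630
G1 X-7.06 Y4.52 E1.1448
G1 X-9.62 Y1.33 E1.2264
G1 X-10.77 Y-2.61 E1.3083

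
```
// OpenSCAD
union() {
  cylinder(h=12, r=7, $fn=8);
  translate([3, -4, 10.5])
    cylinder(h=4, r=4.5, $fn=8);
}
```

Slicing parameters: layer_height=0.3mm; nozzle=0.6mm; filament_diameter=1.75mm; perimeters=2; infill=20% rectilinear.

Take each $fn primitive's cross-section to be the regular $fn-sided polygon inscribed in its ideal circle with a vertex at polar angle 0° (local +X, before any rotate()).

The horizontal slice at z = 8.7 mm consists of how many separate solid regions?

1

At z = 8.7 mm: the cylinder: section is a regular 8-gon, circumradius r=7; the cylinder at (3, -4) is absent (z outside [10.5, 14.5]); Combining (union): only the r=7 cylinder is present, so the union is just that shape — 1 connected region. The result has 1 disconnected region.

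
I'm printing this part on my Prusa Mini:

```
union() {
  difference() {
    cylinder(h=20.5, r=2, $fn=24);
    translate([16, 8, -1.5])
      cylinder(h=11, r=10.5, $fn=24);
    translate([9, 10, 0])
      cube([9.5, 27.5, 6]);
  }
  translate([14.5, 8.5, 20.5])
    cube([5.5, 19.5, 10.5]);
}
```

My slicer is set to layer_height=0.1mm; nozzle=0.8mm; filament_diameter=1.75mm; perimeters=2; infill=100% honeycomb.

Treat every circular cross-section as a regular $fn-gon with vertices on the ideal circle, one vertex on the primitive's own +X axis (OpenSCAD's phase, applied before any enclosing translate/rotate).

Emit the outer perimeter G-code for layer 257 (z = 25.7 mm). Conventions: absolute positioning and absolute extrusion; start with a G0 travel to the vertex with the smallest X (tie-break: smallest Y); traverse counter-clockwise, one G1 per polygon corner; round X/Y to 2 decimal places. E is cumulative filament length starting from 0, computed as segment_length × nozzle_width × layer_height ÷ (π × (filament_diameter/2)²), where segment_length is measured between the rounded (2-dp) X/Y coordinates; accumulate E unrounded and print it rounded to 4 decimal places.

G0 X14.50 Y8.50 Z25.70
G1 X20.00 Y8.50 E0.1829
G1 X20.00 Y28.00 E0.8315
G1 X14.50 Y28.00 E1.0144
G1 X14.50 Y8.50 E1.6630

At z = 25.7 mm: the cylinder does not reach this height (z outside [0, 20.5]); the cylinder at (16, 8) does not reach this height (z outside [-1.5, 9.5]); the cube at (9, 10) does not reach this height (z outside [0, 6]); After the difference (first − rest): the first operand is absent here, so nothing remains; the cube at (14.5, 8.5) (footprint 5.5×19.5) is included at this height; Merging all regions: only the 5.5×19.5 cube at (14.5, 8.5) is present, so the union is just that shape — 1 connected region. The outline is a single polygon with 4 vertices. Extrusion per mm of travel: 0.8 × 0.1 / (π × 0.875²) = 0.033260. Accumulating E over each segment gives final E = 1.6630.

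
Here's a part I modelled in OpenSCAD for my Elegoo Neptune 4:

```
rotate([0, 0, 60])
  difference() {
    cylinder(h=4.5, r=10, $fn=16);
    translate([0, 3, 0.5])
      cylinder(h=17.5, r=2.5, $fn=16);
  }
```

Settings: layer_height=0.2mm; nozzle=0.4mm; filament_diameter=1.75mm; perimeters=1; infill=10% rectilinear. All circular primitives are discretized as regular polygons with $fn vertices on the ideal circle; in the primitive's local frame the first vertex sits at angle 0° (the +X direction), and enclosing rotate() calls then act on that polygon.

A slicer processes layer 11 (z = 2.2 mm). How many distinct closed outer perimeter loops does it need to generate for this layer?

1

At z = 2.2 mm: the r=10 cylinder contributes a regular 16-gon of circumradius 10; the r=2.5 cylinder at (0, 3) gives a regular 16-gon of circumradius 2.5 (constant along its height); After the difference (first − rest): starting from the r=10 cylinder, the r=2.5 cylinder at (0, 3) lies wholly inside it (removes its full 19.13 mm² and its 15.61 mm outline becomes a hole wall) — 1 connected region with 1 hole; (whole slice rotated 60° about Z — lengths, areas and connectivity unchanged). The result has 1 disconnected region.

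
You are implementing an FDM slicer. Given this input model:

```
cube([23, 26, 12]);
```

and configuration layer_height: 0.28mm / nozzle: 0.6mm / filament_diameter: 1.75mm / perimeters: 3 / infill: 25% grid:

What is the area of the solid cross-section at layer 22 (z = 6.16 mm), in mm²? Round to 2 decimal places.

598.00 mm²

At z = 6.16 mm: the cube is present — its section is the full 23×26 rectangle (area 598.00 mm²). Overall, the cross-section is a single solid region. Net area = 598.00 mm².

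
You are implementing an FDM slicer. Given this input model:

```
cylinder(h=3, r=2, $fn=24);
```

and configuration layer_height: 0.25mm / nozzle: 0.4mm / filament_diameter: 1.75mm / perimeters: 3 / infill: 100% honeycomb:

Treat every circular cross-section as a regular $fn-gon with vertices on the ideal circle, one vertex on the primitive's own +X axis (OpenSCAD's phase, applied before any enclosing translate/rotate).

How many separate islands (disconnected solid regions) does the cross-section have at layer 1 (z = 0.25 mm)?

At z = 0.25 mm: the cylinder: section is a regular 24-gon, circumradius r=2. Overall, the cross-section is a single solid region. Island count = 1.

1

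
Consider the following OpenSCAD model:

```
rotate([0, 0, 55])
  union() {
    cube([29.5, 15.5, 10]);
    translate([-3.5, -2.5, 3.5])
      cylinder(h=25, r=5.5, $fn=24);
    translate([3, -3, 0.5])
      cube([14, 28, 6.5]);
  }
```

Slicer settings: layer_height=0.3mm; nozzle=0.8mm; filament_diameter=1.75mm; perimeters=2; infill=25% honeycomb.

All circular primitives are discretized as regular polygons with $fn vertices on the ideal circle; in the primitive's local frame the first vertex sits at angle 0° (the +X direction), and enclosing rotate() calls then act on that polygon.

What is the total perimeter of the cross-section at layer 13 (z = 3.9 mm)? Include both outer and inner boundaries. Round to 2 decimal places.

At z = 3.9 mm: the cube is present — its section is the full 29.5×15.5 rectangle (perimeter 90.00 mm); the r=5.5 cylinder at (-3.5, -2.5) gives a regular 24-gon of circumradius 5.5 (constant along its height) (perimeter = 2·24·5.500·sin(180°/24) = 34.46 mm); the cube at (3, -3) (footprint 14×28) is included at this height (perimeter 84.00 mm); Taking the union: the regions partially overlap (shared area 218.33 mm²), so the edge portions inside another operand are dropped and the merged outline is re-measured after clipping — boundary = 144.21 mm; (whole slice rotated 55° about Z — lengths, areas and connectivity unchanged). Overall, the cross-section is a single solid region. Total boundary length (outer) = 144.21 mm.

144.21 mm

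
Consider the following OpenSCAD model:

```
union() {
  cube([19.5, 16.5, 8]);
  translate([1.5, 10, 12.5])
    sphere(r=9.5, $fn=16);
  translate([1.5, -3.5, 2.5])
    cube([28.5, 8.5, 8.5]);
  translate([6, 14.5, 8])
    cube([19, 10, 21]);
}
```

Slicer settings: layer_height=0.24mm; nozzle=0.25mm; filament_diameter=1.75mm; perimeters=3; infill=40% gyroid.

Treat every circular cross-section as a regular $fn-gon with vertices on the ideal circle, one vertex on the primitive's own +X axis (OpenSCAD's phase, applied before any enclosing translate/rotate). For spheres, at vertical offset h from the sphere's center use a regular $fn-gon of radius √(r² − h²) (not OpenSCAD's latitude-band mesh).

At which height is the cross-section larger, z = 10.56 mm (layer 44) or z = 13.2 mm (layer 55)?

Layer 44 (z = 10.56): the cube is absent (z outside [0, 8]); the sphere at (1.5, 10): section is a regular 16-gon, circumradius = √(r²−h²) = √(9.5²−1.94²) = 9.300 (area = (16/2)·9.300²·sin(360°/16) = 264.78 mm²); the cube at (1.5, -3.5) is present — its section is the full 28.5×8.5 rectangle (area 242.25 mm²); the cube at (6, 14.5) is present — its section is the full 19×10 rectangle (area 190.00 mm²); Merging all regions: the regions partially overlap — summed areas 697.03 mm² minus the doubly-counted overlap 29.86 mm² gives 667.17 mm² — area = 667.17 mm². So its area = 667.17 mm². Layer 55 (z = 13.2): the cube is not intersected at this z (z outside [0, 8]); the r=9.5 sphere at (1.5, 10) contributes a regular 16-gon of circumradius √(9.5²−0.7²) = 9.474 (area = (16/2)·9.474²·sin(360°/16) = 274.80 mm²); the cube at (1.5, -3.5) is absent (z outside [2.5, 11]); the cube at (6, 14.5) (footprint 19×10) is included at this height (area 190.00 mm²); Taking the union: the regions partially overlap — summed areas 464.80 mm² minus the doubly-counted overlap 8.07 mm² gives 456.73 mm² — area = 456.73 mm². So its area = 456.73 mm². Layer 44 is larger (667.17 vs 456.73 mm²).

layer 44 (z = 10.56 mm)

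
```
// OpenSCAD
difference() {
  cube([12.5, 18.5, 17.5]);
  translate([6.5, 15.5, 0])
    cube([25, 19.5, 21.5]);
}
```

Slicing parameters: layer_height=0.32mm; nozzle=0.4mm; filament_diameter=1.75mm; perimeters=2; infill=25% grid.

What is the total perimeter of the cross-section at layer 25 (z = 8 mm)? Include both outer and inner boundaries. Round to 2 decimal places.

At z = 8 mm: the cube is present — its section is the full 12.5×18.5 rectangle (perimeter 62.00 mm); the cube at (6.5, 15.5) (footprint 25×19.5) is included at this height (perimeter 89.00 mm); After the difference (first − rest): starting from the 12.5×18.5 cube, the 25×19.5 cube at (6.5, 15.5) partially overlaps it — only the 18.00 mm² overlap (of its 487.50 mm²) is removed, clipping the outline — boundary = 62.00 mm. Overall, the cross-section is a single solid region. Total boundary length (outer) = 62.00 mm.

62.00 mm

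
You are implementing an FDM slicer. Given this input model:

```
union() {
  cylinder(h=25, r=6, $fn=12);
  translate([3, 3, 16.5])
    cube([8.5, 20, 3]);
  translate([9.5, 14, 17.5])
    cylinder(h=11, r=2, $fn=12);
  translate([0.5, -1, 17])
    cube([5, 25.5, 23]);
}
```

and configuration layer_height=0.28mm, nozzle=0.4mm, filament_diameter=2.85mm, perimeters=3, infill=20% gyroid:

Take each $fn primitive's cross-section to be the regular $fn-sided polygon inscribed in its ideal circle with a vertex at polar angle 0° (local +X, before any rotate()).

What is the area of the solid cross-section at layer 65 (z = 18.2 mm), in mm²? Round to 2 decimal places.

326.93 mm²

At z = 18.2 mm: the cylinder: section is a regular 12-gon, circumradius r=6 (area = (12/2)·6.000²·sin(360°/12) = 108.00 mm²); the cube at (3, 3) is present — its section is the full 8.5×20 rectangle (area 170.00 mm²); the r=2 cylinder at (9.5, 14) gives a regular 12-gon of circumradius 2 (constant along its height) (area = (12/2)·2.000²·sin(360°/12) = 12.00 mm²); the cube at (0.5, -1) (footprint 5×25.5) is included at this height (area 127.50 mm²); Merging all regions: the regions partially overlap — summed areas 417.50 mm² minus the doubly-counted overlap 90.57 mm² gives 326.93 mm² — area = 326.93 mm². Overall, the cross-section is a single solid region. Net area = 326.93 mm².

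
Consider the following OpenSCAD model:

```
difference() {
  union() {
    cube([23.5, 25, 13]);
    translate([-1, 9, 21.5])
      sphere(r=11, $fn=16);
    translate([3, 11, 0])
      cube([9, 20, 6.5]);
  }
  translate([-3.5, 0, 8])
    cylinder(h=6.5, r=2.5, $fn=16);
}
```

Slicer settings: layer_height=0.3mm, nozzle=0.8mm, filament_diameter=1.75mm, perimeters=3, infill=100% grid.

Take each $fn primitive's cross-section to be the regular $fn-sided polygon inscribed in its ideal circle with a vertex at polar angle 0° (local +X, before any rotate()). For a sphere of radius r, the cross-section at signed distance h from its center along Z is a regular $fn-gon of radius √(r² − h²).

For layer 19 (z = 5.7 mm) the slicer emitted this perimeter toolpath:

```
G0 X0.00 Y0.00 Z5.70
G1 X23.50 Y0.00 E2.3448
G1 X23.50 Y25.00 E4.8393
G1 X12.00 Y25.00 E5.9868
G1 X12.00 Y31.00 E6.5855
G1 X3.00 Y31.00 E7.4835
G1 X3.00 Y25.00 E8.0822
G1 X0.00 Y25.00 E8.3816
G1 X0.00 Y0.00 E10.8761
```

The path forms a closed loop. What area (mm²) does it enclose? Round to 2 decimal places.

641.50 mm²

Apply the shoelace formula to the sequence of (X, Y) vertices; enclosed area = 641.50 mm².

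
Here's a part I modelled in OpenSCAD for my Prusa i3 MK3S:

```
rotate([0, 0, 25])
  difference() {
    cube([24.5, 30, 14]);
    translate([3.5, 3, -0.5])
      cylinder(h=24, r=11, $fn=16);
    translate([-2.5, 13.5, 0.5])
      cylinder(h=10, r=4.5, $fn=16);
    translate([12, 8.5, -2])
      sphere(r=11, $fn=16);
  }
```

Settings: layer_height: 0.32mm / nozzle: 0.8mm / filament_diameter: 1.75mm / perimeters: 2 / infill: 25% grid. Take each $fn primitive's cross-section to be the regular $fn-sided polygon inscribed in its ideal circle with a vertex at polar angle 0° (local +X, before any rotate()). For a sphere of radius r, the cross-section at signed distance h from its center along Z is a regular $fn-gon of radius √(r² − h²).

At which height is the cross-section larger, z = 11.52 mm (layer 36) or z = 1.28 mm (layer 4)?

Layer 36 (z = 11.52): the cube (footprint 24.5×30) is included at this height (area 735.00 mm²); the r=11 cylinder at (3.5, 3) gives a regular 16-gon of circumradius 11 (constant along its height) (area = (16/2)·11.000²·sin(360°/16) = 370.44 mm²); the cylinder at (-2.5, 13.5) does not reach this height (z outside [0.5, 10.5]); the sphere at (12, 8.5) is absent (|z−center|=13.520 > r=11); Taking the first minus the rest: starting from the 24.5×30 cube (735.00 mm²), the r=11 cylinder at (3.5, 3) partially overlaps it — only the 172.50 mm² overlap (of its 370.44 mm²) is removed, clipping the outline — area = 562.50 mm²; (whole slice rotated 25° about Z — lengths, areas and connectivity unchanged). So its area = 562.50 mm². Layer 4 (z = 1.28): the cube (footprint 24.5×30) is included at this height (area 735.00 mm²); the r=11 cylinder at (3.5, 3) contributes a regular 16-gon of circumradius 11 (area = (16/2)·11.000²·sin(360°/16) = 370.44 mm²); the r=4.5 cylinder at (-2.5, 13.5) gives a regular 16-gon of circumradius 4.5 (constant along its height) (area = (16/2)·4.500²·sin(360°/16) = 61.99 mm²); the r=11 sphere at (12, 8.5) slices to a regular 16-gon of circumradius 10.500 (√(r²−h²) with h=3.28 from center) (area = (16/2)·10.500²·sin(360°/16) = 337.50 mm²); Subtracting the remaining from the first: starting from the 24.5×30 cube (735.00 mm²), the r=11 cylinder at (3.5, 3) partially overlaps it — only the 172.50 mm² overlap (of its 370.44 mm²) is removed, clipping the outline; the r=4.5 cylinder at (-2.5, 13.5) partially overlaps it — only the 5.01 mm² overlap (of its 61.99 mm²) is removed, clipping the outline; the r=11 sphere at (12, 8.5) partially overlaps it — only the 185.69 mm² overlap (of its 337.50 mm²) is removed, clipping the outline — area = 371.81 mm²; (rotated 25° about Z; rotation is an isometry so areas/perimeters/island counts are preserved). So its area = 371.81 mm². Layer 36 is larger (562.50 vs 371.81 mm²).

layer 36 (z = 11.52 mm)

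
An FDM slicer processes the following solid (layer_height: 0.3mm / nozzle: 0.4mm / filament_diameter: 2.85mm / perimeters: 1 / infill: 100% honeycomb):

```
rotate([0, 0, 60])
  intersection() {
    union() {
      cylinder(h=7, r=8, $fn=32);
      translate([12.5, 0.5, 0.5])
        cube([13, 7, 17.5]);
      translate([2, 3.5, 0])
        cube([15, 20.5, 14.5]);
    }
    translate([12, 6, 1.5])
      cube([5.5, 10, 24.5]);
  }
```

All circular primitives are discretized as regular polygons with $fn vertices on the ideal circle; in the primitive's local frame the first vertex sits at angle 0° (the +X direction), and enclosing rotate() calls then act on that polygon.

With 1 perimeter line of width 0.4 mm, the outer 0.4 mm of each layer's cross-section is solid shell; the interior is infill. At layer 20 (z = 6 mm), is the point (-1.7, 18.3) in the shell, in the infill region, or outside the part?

At z = 6 mm: the r=8 cylinder contributes a regular 32-gon of circumradius 8; the 13×7 cube at (12.5, 0.5) contributes its full rectangle; the 15×20.5 cube at (2, 3.5) contributes its full rectangle; Taking the union: the regions partially overlap (shared area 32.17 mm²), so overlapping operands fuse into one piece — 1 connected region; the cube at (12, 6) (footprint 5.5×10) is included at this height; After intersecting: the 5.5×10 cube at (12, 6) partially overlaps the result so far; clipping to the common part keeps 50.75 mm² — 1 connected region; (whole slice rotated 60° about Z — lengths, areas and connectivity unchanged). Overall, the cross-section is a single solid region. Undo the 60° rotation: the query point maps to (14.998, 10.622) in the un-rotated model frame. The nearest boundary edge runs (17.00, 16.00)→(17.00, 7.50); distance from the point to it = 2.00 mm. The point is inside the cross-section and 2.00 mm from the nearest boundary — more than the 0.4 mm shell width (1 × 0.4), so it's in the infill interior.

infill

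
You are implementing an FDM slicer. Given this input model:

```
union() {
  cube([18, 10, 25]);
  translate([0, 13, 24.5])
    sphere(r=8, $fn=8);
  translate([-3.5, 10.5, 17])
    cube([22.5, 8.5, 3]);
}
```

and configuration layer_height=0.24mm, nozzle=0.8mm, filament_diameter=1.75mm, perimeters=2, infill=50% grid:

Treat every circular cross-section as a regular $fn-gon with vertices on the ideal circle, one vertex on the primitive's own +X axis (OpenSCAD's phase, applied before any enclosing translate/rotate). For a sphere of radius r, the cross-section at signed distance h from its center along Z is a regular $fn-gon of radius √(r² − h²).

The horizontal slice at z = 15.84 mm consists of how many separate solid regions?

1

At z = 15.84 mm: the cube is present — its section is the full 18×10 rectangle; the sphere at (0, 13) does not reach this height (|z−center|=8.660 > r=8); the cube at (-3.5, 10.5) is not intersected at this z (z outside [17, 20]); Merging all regions: only the 18×10 cube is present, so the union is just that shape — 1 connected region. The result has 1 disconnected region.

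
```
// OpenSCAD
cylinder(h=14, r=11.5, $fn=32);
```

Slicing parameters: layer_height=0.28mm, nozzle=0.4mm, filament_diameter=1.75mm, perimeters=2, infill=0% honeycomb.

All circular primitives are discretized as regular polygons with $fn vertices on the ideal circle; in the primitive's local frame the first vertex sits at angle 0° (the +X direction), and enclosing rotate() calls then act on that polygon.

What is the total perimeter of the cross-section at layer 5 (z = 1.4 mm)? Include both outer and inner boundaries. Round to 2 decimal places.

72.14 mm

At z = 1.4 mm: the r=11.5 cylinder gives a regular 32-gon of circumradius 11.5 (constant along its height) (perimeter = 2·32·11.500·sin(180°/32) = 72.14 mm). Overall, the cross-section is a single solid region. Total boundary length (outer) = 72.14 mm.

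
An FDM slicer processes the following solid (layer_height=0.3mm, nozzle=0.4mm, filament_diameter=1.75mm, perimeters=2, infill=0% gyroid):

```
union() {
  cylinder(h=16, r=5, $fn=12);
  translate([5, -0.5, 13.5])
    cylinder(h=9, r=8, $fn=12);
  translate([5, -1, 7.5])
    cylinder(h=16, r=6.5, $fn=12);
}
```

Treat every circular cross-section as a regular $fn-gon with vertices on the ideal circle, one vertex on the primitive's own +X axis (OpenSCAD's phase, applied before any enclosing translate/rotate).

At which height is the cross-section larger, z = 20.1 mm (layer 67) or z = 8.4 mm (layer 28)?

layer 67 (z = 20.1 mm)

Layer 67 (z = 20.1): the cylinder is absent (z outside [0, 16]); the r=8 cylinder at (5, -0.5) contributes a regular 12-gon of circumradius 8 (area = (12/2)·8.000²·sin(360°/12) = 192.00 mm²); the r=6.5 cylinder at (5, -1) gives a regular 12-gon of circumradius 6.5 (constant along its height) (area = (12/2)·6.500²·sin(360°/12) = 126.75 mm²); Merging all regions: the r=6.5 cylinder at (5, -1) lies entirely inside the r=8 cylinder at (5, -0.5), so the union is just the r=8 cylinder at (5, -0.5) — area = 192.00 mm². So its area = 192.00 mm². Layer 28 (z = 8.4): the r=5 cylinder gives a regular 12-gon of circumradius 5 (constant along its height) (area = (12/2)·5.000²·sin(360°/12) = 75.00 mm²); the cylinder at (5, -0.5) does not reach this height (z outside [13.5, 22.5]); the r=6.5 cylinder at (5, -1) gives a regular 12-gon of circumradius 6.5 (constant along its height) (area = (12/2)·6.500²·sin(360°/12) = 126.75 mm²); Taking the union: the regions partially overlap — summed areas 201.75 mm² minus the doubly-counted overlap 43.04 mm² gives 158.71 mm² — area = 158.71 mm². So its area = 158.71 mm². Layer 67 is larger (192.00 vs 158.71 mm²).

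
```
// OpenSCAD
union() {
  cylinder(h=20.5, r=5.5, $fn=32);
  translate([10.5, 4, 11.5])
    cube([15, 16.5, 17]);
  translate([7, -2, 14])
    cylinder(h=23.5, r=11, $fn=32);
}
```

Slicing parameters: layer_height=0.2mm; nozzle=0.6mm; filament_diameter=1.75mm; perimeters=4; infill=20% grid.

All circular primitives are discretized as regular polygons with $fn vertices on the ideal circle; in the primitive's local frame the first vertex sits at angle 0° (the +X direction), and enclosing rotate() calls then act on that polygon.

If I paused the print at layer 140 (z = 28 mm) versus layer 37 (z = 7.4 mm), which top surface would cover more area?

layer 140 (z = 28 mm)

Layer 140 (z = 28): the cylinder is absent (z outside [0, 20.5]); the cube at (10.5, 4) is present — its section is the full 15×16.5 rectangle (area 247.50 mm²); the r=11 cylinder at (7, -2) gives a regular 32-gon of circumradius 11 (constant along its height) (area = (32/2)·11.000²·sin(360°/32) = 377.69 mm²); Taking the union: the regions partially overlap — summed areas 625.19 mm² minus the doubly-counted overlap 15.38 mm² gives 609.82 mm² — area = 609.82 mm². So its area = 609.82 mm². Layer 37 (z = 7.4): the cylinder: section is a regular 32-gon, circumradius r=5.5 (area = (32/2)·5.500²·sin(360°/32) = 94.42 mm²); the cube at (10.5, 4) does not reach this height (z outside [11.5, 28.5]); the cylinder at (7, -2) does not reach this height (z outside [14, 37.5]); Merging all regions: only the r=5.5 cylinder is present, so the union is just that shape — area = 94.42 mm². So its area = 94.42 mm². Layer 140 is larger (609.82 vs 94.42 mm²).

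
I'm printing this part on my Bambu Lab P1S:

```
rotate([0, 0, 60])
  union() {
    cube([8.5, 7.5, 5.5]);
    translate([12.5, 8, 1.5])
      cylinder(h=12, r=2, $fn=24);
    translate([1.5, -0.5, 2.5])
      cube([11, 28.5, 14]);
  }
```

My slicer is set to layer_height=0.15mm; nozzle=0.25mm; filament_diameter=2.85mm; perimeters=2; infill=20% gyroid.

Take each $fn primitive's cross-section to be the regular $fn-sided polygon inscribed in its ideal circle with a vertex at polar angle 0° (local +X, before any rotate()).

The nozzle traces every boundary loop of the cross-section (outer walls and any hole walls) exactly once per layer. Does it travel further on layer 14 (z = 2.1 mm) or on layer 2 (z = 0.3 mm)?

Layer 14 (z = 2.1): the 8.5×7.5 cube contributes its full rectangle (perimeter 32.00 mm); the r=2 cylinder at (12.5, 8) gives a regular 24-gon of circumradius 2 (constant along its height) (perimeter = 2·24·2.000·sin(180°/24) = 12.53 mm); the cube at (1.5, -0.5) is not intersected at this z (z outside [2.5, 16.5]); Merging all regions: the 2 present regions are separate (no shared area or edge), so areas and boundary lengths simply add and each stays a separate island — boundary = 44.53 mm; (whole slice rotated 60° about Z — lengths, areas and connectivity unchanged). So its perimeter = 44.53 mm. Layer 2 (z = 0.3): the 8.5×7.5 cube contributes its full rectangle (perimeter 32.00 mm); the cylinder at (12.5, 8) is not intersected at this z (z outside [1.5, 13.5]); the cube at (1.5, -0.5) is not intersected at this z (z outside [2.5, 16.5]); Merging all regions: only the 8.5×7.5 cube is present, so the union is just that shape — boundary = 32.00 mm; (whole slice rotated 60° about Z — lengths, areas and connectivity unchanged). So its perimeter = 32.00 mm. Layer 14 is larger (44.53 vs 32.00 mm).

layer 14 (z = 2.1 mm)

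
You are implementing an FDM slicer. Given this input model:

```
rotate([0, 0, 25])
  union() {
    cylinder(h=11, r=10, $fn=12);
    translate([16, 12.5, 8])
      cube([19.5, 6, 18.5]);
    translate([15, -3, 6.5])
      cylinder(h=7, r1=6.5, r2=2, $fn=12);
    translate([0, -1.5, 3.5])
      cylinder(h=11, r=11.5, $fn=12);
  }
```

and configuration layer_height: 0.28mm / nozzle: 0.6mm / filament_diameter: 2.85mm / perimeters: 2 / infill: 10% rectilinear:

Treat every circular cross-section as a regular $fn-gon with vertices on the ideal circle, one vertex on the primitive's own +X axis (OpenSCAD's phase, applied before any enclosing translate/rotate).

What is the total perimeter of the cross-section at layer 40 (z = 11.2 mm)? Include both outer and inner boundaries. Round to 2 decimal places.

At z = 11.2 mm: the cylinder is not intersected at this z (z outside [0, 11]); the cube at (16, 12.5) (footprint 19.5×6) is included at this height (perimeter 51.00 mm); the cone at (15, -3) contributes a regular 12-gon of circumradius 3.479 (interpolated between r1=6.5 and r2=2 at t=0.671) (perimeter = 2·12·3.479·sin(180°/12) = 21.61 mm); the r=11.5 cylinder at (0, -1.5) contributes a regular 12-gon of circumradius 11.5 (perimeter = 2·12·11.500·sin(180°/12) = 71.43 mm); Taking the union: the 3 present regions are separate (no shared area or edge), so areas and boundary lengths simply add and each stays a separate island — boundary = 144.04 mm; (whole slice rotated 25° about Z — lengths, areas and connectivity unchanged). Overall, the cross-section has 3 separate islands. Total boundary length (outer) = 144.04 mm.

144.04 mm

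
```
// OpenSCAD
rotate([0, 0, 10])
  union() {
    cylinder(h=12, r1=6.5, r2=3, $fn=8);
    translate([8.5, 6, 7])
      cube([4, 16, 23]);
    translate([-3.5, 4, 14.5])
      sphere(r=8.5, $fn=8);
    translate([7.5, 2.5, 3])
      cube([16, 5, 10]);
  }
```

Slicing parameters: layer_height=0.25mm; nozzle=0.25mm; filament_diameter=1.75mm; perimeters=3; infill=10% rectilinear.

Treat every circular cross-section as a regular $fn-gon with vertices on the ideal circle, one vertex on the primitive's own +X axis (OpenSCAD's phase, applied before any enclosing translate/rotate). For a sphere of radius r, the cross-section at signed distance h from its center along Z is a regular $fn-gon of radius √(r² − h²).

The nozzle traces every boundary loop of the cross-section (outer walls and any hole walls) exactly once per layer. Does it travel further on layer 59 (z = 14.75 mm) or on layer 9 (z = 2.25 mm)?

Layer 59 (z = 14.75): the cone is not intersected at this z (z outside [0, 12]); the 4×16 cube at (8.5, 6) contributes its full rectangle (perimeter 40.00 mm); the sphere at (-3.5, 4): section is a regular 8-gon, circumradius = √(r²−h²) = √(8.5²−0.25²) = 8.496 (perimeter = 2·8·8.496·sin(180°/8) = 52.02 mm); the cube at (7.5, 2.5) does not reach this height (z outside [3, 13]); Combining (union): the 2 present regions are separate (no shared area or edge), so areas and boundary lengths simply add and each stays a separate island — boundary = 92.02 mm; (whole slice rotated 10° about Z — lengths, areas and connectivity unchanged). So its perimeter = 92.02 mm. Layer 9 (z = 2.25): the cone: at t=0.188 of its height the radius interpolates to r₁+(r₂−r₁)t = 5.844, giving a regular 8-gon of that circumradius (perimeter = 2·8·5.844·sin(180°/8) = 35.78 mm); the cube at (8.5, 6) is not intersected at this z (z outside [7, 30]); the sphere at (-3.5, 4) does not reach this height (|z−center|=12.250 > r=8.5); the cube at (7.5, 2.5) does not reach this height (z outside [3, 13]); Taking the union: only the cone is present, so the union is just that shape — boundary = 35.78 mm; (whole slice rotated 10° about Z — lengths, areas and connectivity unchanged). So its perimeter = 35.78 mm. Layer 59 is larger (92.02 vs 35.78 mm).

layer 59 (z = 14.75 mm)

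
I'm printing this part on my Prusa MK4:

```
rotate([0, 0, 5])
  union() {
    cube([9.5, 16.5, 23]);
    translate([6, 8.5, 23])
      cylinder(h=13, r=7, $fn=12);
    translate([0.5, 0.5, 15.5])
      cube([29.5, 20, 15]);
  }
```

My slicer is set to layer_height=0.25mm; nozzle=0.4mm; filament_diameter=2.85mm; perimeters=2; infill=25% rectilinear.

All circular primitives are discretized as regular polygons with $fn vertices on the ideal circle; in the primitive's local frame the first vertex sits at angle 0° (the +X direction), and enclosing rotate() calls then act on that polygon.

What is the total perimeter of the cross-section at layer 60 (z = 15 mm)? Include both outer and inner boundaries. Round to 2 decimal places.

At z = 15 mm: the 9.5×16.5 cube contributes its full rectangle (perimeter 52.00 mm); the cylinder at (6, 8.5) does not reach this height (z outside [23, 36]); the cube at (0.5, 0.5) does not reach this height (z outside [15.5, 30.5]); Combining (union): only the 9.5×16.5 cube is present, so the union is just that shape — boundary = 52.00 mm; (rotated 5° about Z; rotation is an isometry so areas/perimeters/island counts are preserved). Overall, the cross-section is a single solid region. Total boundary length (outer) = 52.00 mm.

52.00 mm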